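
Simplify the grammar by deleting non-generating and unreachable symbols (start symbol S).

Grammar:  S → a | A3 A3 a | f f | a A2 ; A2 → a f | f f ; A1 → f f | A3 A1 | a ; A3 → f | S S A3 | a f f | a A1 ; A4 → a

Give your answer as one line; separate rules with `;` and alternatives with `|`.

Generating nonterminals: {A1, A2, A3, A4, S}.
Reachable from S after that: {A1, A2, A3, S}.
Removed useless symbols: {A4} and every production mentioning them.

S → a | A3 A3 a | f f | a A2; A2 → a f | f f; A1 → f f | A3 A1 | a; A3 → f | S S A3 | a f f | a A1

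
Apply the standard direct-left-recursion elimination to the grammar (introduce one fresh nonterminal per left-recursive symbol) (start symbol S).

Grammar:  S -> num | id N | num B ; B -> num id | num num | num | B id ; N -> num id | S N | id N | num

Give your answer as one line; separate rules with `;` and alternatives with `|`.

B is directly left-recursive.
For B: α = {id}, β = {num id, num num, num}. Rewrite as B → β B' and B' → α B' | ε.

S -> num | id N | num B; B -> num id B' | num num B' | num B'; N -> num id | S N | id N | num; B' -> id B' | ε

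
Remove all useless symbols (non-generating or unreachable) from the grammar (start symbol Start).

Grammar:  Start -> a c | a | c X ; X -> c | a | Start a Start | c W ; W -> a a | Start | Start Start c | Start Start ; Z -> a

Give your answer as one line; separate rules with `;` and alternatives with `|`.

Generating nonterminals: {Start, W, X, Z}.
Reachable from Start after that: {Start, W, X}.
Removed useless symbols: {Z} and every production mentioning them.

Start -> a c | a | c X; X -> c | a | Start a Start | c W; W -> a a | Start | Start Start c | Start Start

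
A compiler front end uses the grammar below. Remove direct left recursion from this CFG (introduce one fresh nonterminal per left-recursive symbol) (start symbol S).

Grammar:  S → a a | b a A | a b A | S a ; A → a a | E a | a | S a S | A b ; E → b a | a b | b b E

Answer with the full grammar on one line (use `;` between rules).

S, A are directly left-recursive.
For S: α = {a}, β = {a a, b a A, a b A}. Rewrite as S → β S' and S' → α S' | ε.
For A: α = {b}, β = {a a, E a, a, S a S}. Rewrite as A → β A' and A' → α A' | ε.

S → a a S' | b a A S' | a b A S'; A → a a A' | E a A' | a A' | S a S A'; E → b a | a b | b b E; S' → a S' | ε; A' → b A' | ε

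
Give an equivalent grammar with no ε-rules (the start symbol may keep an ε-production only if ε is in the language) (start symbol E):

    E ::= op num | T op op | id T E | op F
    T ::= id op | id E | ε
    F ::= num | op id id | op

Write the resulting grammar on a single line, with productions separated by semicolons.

The nullable symbols are {T}.
ε ∉ L(G), so no ε-production is kept.
Expand every rule over subsets of its nullable positions: E → T op op gives T op op | op op. E → id T E gives id T E | id E.

E ::= op num | T op op | op op | id T E | id E | op F; T ::= id op | id E; F ::= num | op id id | op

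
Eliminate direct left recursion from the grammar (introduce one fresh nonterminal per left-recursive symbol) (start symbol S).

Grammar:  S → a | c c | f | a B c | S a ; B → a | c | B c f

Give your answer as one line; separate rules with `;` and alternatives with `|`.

S → a S' | c c S' | f S' | a B c S'; B → a B' | c B'; S' → a S' | ε; B' → c f B' | ε

Directly left-recursive nonterminals: S, B.
For S: α = {a}, β = {a, c c, f, a B c}. Rewrite as S → β S' and S' → α S' | ε.
For B: α = {c f}, β = {a, c}. Rewrite as B → β B' and B' → α B' | ε.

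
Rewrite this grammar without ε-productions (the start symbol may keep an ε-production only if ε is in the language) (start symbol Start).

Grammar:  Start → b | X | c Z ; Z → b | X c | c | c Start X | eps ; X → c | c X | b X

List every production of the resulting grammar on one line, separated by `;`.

Nullable nonterminals: {Z}.
ε ∉ L(G), so no ε-production is kept.
Expand every rule over subsets of its nullable positions: Start → c Z gives c Z | c.

Start → b | X | c Z | c; Z → b | X c | c | c Start X; X → c | c X | b X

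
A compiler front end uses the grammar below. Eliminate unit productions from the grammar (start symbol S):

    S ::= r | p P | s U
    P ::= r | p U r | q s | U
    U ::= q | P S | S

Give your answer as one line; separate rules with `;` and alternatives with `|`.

S ::= r | p P | s U; P ::= q | P S | r | p P | s U | p U r | q s; U ::= q | P S | r | p P | s U

Unit pairs: P ⇒* {S, U}; U ⇒* {S}.
Replace each nonterminal's rules with the union of the non-unit rules of every nonterminal it unit-derives.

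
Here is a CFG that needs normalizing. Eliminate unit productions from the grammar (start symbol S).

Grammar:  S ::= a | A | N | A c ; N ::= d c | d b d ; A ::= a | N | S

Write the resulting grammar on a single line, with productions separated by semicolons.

Unit pairs: A ⇒* {N, S}; S ⇒* {A, N}.
For each unit pair (A, B), copy every non-unit production of B to A, then drop all unit productions.

S ::= a | A c | d c | d b d; N ::= d c | d b d; A ::= a | A c | d c | d b d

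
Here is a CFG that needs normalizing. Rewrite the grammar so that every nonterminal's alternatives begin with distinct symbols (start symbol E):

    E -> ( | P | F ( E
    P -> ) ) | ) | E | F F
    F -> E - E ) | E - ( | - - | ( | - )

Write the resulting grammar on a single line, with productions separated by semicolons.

E -> ( | P | F ( E; P -> E | F F | ) P'; F -> ( | E - F' | - F''; P' -> ) | ε; F' -> E ) | (; F'' -> - | )

P has alternatives sharing prefix ')': factor to P → ) P' with P' → ) | ε.
F has alternatives sharing prefix 'E -': factor to F → E - F' with F' → E ) | (.
F has alternatives sharing prefix '-': factor to F → - F'' with F'' → - | ).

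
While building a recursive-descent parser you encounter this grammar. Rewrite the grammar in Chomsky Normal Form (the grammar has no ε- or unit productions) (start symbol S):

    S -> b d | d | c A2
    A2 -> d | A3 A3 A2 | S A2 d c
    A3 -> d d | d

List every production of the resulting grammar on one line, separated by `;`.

S -> X1 X2 | d | X3 A2; A2 -> d | A3 Y1 | S Y2; A3 -> X2 X2 | d; X1 -> b; X2 -> d; X3 -> c; Y1 -> A3 A2; Y2 -> A2 Y3; Y3 -> X2 X3

Introduce a nonterminal for each terminal appearing in a rule of length ≥ 2: X1 → b, X2 → d, X3 → c.
Binarize each right-hand side of length ≥ 3 by chaining fresh nonterminals (Y1, Y2, …): affected rules were A2 → A3 A3 A2; A2 → S A2 X2 X3.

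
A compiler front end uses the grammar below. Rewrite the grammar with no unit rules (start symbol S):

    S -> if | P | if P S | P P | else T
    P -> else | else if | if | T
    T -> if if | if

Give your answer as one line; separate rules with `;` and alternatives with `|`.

S -> if | if P S | P P | else T | else | else if | if if; P -> else | else if | if | if if; T -> if if | if

Unit pairs: P ⇒* {T}; S ⇒* {P, T}.
Replace each nonterminal's rules with the union of the non-unit rules of every nonterminal it unit-derives.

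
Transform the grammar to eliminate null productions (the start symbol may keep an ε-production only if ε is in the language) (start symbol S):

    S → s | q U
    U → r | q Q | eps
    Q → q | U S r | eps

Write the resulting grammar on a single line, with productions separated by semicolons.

The nullable symbols are {Q, U}.
ε ∉ L(G), so no ε-production is kept.
Expand every rule over subsets of its nullable positions: S → q U gives q U | q. U → q Q gives q Q | q. Q → U S r gives U S r | S r.

S → s | q U | q; U → r | q Q | q; Q → q | U S r | S r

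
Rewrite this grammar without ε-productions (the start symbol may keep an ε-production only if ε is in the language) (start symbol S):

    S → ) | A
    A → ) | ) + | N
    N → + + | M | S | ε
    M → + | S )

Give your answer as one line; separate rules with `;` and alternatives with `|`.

S → ) | A | ε; A → ) | ) + | N; N → + + | M | S; M → + | S ) | )

Nullable set = {A, N, S}.
ε ∈ L(G) since S is nullable, so keep S → ε.
Expand every rule over subsets of its nullable positions: M → S ) gives S ) | ).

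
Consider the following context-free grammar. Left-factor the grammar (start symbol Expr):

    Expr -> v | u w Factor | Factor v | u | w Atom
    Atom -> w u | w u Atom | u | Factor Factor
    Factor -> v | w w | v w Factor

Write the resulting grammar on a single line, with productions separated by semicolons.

Expr has alternatives sharing prefix 'u': factor to Expr → u Expr1 with Expr1 → w Factor | ε.
Atom has alternatives sharing prefix 'w u': factor to Atom → w u Atom1 with Atom1 → ε | Atom.
Factor has alternatives sharing prefix 'v': factor to Factor → v Factor1 with Factor1 → ε | w Factor.

Expr -> v | Factor v | w Atom | u Expr1; Atom -> u | Factor Factor | w u Atom1; Factor -> w w | v Factor1; Expr1 -> w Factor | ε; Atom1 -> ε | Atom; Factor1 -> ε | w Factor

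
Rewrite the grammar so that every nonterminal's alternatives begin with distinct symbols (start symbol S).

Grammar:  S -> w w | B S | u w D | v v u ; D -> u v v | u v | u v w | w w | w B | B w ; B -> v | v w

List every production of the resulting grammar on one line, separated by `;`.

S -> w w | B S | u w D | v v u; D -> B w | u v D' | w D''; B -> v B'; D' -> v | eps | w; D'' -> w | B; B' -> eps | w

D has alternatives sharing prefix 'u v': factor to D → u v D' with D' → v | ε | w.
D has alternatives sharing prefix 'w': factor to D → w D'' with D'' → w | B.
B has alternatives sharing prefix 'v': factor to B → v B' with B' → ε | w.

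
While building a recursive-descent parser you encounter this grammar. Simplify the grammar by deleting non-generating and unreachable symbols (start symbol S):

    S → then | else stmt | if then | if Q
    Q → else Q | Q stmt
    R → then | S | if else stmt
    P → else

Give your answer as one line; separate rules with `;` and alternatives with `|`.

Generating nonterminals: {P, R, S}.
Reachable from S after that: {S}.
Removed useless symbols: {P, Q, R} and every production mentioning them.

S → then | else stmt | if then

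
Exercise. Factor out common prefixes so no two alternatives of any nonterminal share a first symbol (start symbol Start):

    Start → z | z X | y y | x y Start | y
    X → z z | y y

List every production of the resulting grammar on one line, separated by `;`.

Start has alternatives sharing prefix 'z': factor to Start → z Start1 with Start1 → ε | X.
Start has alternatives sharing prefix 'y': factor to Start → y Start2 with Start2 → y | ε.

Start → x y Start | z Start1 | y Start2; X → z z | y y; Start1 → ε | X; Start2 → y | ε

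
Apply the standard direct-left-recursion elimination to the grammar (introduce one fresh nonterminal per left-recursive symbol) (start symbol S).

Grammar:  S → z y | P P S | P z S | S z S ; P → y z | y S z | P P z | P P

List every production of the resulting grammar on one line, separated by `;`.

S → z y S' | P P S S' | P z S S'; P → y z P' | y S z P'; S' → z S S' | ε; P' → P z P' | P P' | ε

Left recursion appears on S, P.
For S: α = {z S}, β = {z y, P P S, P z S}. Rewrite as S → β S' and S' → α S' | ε.
For P: α = {P z, P}, β = {y z, y S z}. Rewrite as P → β P' and P' → α P' | ε.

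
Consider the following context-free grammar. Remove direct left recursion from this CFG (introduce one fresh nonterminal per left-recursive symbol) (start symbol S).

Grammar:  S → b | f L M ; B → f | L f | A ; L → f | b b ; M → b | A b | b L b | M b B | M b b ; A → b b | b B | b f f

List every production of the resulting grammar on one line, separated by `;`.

S → b | f L M; B → f | L f | A; L → f | b b; M → b M' | A b M' | b L b M'; A → b b | b B | b f f; M' → b B M' | b b M' | ε

Directly left-recursive nonterminal: M.
For M: α = {b B, b b}, β = {b, A b, b L b}. Rewrite as M → β M' and M' → α M' | ε.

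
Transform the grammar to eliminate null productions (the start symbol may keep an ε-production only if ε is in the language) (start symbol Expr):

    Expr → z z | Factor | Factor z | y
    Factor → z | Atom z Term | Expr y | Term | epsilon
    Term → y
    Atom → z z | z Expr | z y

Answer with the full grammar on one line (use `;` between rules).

Nullable nonterminals: {Expr, Factor}.
ε ∈ L(G) since Expr is nullable, so keep Expr → ε.
Expand every rule over subsets of its nullable positions: Expr → Factor z gives Factor z | z. Factor → Expr y gives Expr y | y. Atom → z Expr gives z Expr | z.

Expr → z z | Factor | Factor z | z | y | ε; Factor → z | Atom z Term | Expr y | y | Term; Term → y; Atom → z z | z Expr | z | z y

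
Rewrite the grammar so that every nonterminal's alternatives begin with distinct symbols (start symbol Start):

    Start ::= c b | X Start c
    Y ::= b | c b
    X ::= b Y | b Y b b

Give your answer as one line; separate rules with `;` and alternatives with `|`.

Start ::= c b | X Start c; Y ::= b | c b; X ::= b Y X1; X1 ::= ε | b b

X has alternatives sharing prefix 'b Y': factor to X → b Y X1 with X1 → ε | b b.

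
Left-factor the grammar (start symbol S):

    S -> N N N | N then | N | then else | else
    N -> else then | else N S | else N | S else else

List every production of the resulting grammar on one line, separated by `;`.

S has alternatives sharing prefix 'N': factor to S → N S' with S' → N N | then | ε.
N has alternatives sharing prefix 'else': factor to N → else N' with N' → then | N S | N.
N' has alternatives sharing prefix 'N': factor to N' → N N'' with N'' → S | ε.

S -> then else | else | N S'; N -> S else else | else N'; S' -> N N | then | ε; N' -> then | N N''; N'' -> S | ε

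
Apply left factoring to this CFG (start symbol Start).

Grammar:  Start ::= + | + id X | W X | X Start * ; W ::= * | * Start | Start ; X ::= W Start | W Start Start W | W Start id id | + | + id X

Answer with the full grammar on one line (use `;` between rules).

Start ::= W X | X Start * | + Start1; W ::= Start | * W1; X ::= W Start X1 | + X2; Start1 ::= eps | id X; W1 ::= eps | Start; X1 ::= eps | Start W | id id; X2 ::= eps | id X

Start has alternatives sharing prefix '+': factor to Start → + Start1 with Start1 → ε | id X.
W has alternatives sharing prefix '*': factor to W → * W1 with W1 → ε | Start.
X has alternatives sharing prefix 'W Start': factor to X → W Start X1 with X1 → ε | Start W | id id.
X has alternatives sharing prefix '+': factor to X → + X2 with X2 → ε | id X.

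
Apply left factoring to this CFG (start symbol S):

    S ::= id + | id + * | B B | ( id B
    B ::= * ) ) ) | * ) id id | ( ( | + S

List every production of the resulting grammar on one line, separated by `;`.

S has alternatives sharing prefix 'id +': factor to S → id + S' with S' → ε | *.
B has alternatives sharing prefix '* )': factor to B → * ) B' with B' → ) ) | id id.

S ::= B B | ( id B | id + S'; B ::= ( ( | + S | * ) B'; S' ::= ε | *; B' ::= ) ) | id id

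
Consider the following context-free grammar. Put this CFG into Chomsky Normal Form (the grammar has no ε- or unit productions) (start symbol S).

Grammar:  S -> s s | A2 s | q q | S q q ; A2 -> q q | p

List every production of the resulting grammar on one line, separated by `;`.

S -> X1 X1 | A2 X1 | X2 X2 | S Y1; A2 -> X2 X2 | p; X1 -> s; X2 -> q; Y1 -> X2 X2

Introduce a nonterminal for each terminal appearing in a rule of length ≥ 2: X1 → s, X2 → q.
Binarize each right-hand side of length ≥ 3 by chaining fresh nonterminals (Y1, Y2, …): affected rules were S → S X2 X2.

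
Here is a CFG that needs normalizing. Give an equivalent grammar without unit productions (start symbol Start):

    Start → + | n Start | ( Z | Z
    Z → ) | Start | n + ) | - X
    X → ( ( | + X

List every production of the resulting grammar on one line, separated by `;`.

Unit pairs: Start ⇒* {Z}; Z ⇒* {Start}.
Replace each nonterminal's rules with the union of the non-unit rules of every nonterminal it unit-derives.

Start → ) | n + ) | - X | + | n Start | ( Z; Z → ) | n + ) | - X | + | n Start | ( Z; X → ( ( | + X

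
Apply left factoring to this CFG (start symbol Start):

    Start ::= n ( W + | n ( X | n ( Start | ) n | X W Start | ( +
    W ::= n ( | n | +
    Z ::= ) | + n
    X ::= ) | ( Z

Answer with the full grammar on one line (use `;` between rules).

Start has alternatives sharing prefix 'n (': factor to Start → n ( Start1 with Start1 → W + | X | Start.
W has alternatives sharing prefix 'n': factor to W → n W1 with W1 → ( | ε.

Start ::= ) n | X W Start | ( + | n ( Start1; W ::= + | n W1; Z ::= ) | + n; X ::= ) | ( Z; Start1 ::= W + | X | Start; W1 ::= ( | ε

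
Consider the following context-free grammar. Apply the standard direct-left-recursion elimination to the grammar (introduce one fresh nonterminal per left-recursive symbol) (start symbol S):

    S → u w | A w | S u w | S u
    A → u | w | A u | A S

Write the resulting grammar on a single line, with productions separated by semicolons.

S, A are directly left-recursive.
For S: α = {u w, u}, β = {u w, A w}. Rewrite as S → β S' and S' → α S' | ε.
For A: α = {u, S}, β = {u, w}. Rewrite as A → β A' and A' → α A' | ε.

S → u w S' | A w S'; A → u A' | w A'; S' → u w S' | u S' | ε; A' → u A' | S A' | ε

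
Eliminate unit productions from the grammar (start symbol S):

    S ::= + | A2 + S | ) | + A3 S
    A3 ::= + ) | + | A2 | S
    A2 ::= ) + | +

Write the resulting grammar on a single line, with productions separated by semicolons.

S ::= + | A2 + S | ) | + A3 S; A3 ::= ) + | + | A2 + S | ) | + A3 S | + ); A2 ::= ) + | +

Unit pairs: A3 ⇒* {A2, S}.
Replace each nonterminal's rules with the union of the non-unit rules of every nonterminal it unit-derives.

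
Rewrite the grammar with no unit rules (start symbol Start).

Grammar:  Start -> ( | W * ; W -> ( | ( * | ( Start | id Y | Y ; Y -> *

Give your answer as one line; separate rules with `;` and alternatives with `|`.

Start -> ( | W *; W -> * | ( | ( * | ( Start | id Y; Y -> *

Unit pairs: W ⇒* {Y}.
For each unit pair (A, B), copy every non-unit production of B to A, then drop all unit productions.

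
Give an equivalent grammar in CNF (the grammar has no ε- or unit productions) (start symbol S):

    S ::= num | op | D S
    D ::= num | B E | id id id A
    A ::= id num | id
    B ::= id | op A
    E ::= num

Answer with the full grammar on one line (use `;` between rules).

S ::= num | op | D S; D ::= num | B E | X1 Y1; A ::= X1 X2 | id; B ::= id | X3 A; E ::= num; X1 ::= id; X2 ::= num; X3 ::= op; Y1 ::= X1 Y2; Y2 ::= X1 A

Introduce a nonterminal for each terminal appearing in a rule of length ≥ 2: X1 → id, X2 → num, X3 → op.
Binarize each right-hand side of length ≥ 3 by chaining fresh nonterminals (Y1, Y2, …): affected rules were D → X1 X1 X1 A.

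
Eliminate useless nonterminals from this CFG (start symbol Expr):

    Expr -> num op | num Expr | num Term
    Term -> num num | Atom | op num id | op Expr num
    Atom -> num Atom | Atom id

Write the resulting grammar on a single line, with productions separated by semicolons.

Expr -> num op | num Expr | num Term; Term -> num num | op num id | op Expr num

Generating nonterminals: {Expr, Term}.
Reachable from Expr after that: {Expr, Term}.
Removed useless symbols: {Atom} and every production mentioning them.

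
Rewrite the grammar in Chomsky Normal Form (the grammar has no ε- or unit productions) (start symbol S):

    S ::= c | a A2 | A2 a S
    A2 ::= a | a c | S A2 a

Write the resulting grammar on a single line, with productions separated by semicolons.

S ::= c | X1 A2 | A2 Y1; A2 ::= a | X1 X2 | S Y2; X1 ::= a; X2 ::= c; Y1 ::= X1 S; Y2 ::= A2 X1

Introduce a nonterminal for each terminal appearing in a rule of length ≥ 2: X1 → a, X2 → c.
Binarize each right-hand side of length ≥ 3 by chaining fresh nonterminals (Y1, Y2, …): affected rules were S → A2 X1 S; A2 → S A2 X1.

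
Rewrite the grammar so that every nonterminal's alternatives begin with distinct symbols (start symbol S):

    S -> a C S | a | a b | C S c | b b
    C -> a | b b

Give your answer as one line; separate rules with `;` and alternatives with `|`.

S -> C S c | b b | a S'; C -> a | b b; S' -> C S | epsilon | b

S has alternatives sharing prefix 'a': factor to S → a S' with S' → C S | ε | b.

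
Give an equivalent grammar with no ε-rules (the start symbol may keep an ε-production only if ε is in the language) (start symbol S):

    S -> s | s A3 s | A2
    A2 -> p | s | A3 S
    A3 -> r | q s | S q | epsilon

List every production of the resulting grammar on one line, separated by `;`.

S -> s | s A3 s | s s | A2; A2 -> p | s | A3 S | S; A3 -> r | q s | S q

The nullable symbols are {A3}.
ε ∉ L(G), so no ε-production is kept.
Add the nullable-subset variants: S → s A3 s gives s A3 s | s s. A2 → A3 S gives A3 S | S.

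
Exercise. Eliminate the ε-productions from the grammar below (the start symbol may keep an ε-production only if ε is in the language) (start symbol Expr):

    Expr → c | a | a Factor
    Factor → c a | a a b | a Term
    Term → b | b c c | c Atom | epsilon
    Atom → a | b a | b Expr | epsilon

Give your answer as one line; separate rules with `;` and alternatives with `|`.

Expr → c | a | a Factor; Factor → c a | a a b | a Term | a; Term → b | b c c | c Atom | c; Atom → a | b a | b Expr

Nullable set = {Atom, Term}.
ε ∉ L(G), so no ε-production is kept.
Add the nullable-subset variants: Factor → a Term gives a Term | a. Term → c Atom gives c Atom | c.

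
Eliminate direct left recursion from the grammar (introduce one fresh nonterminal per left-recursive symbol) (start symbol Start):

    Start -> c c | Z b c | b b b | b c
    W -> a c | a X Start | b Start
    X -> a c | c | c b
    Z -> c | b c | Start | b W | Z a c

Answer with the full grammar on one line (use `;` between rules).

Z is directly left-recursive.
For Z: α = {a c}, β = {c, b c, Start, b W}. Rewrite as Z → β Z1 and Z1 → α Z1 | ε.

Start -> c c | Z b c | b b b | b c; W -> a c | a X Start | b Start; X -> a c | c | c b; Z -> c Z1 | b c Z1 | Start Z1 | b W Z1; Z1 -> a c Z1 | ε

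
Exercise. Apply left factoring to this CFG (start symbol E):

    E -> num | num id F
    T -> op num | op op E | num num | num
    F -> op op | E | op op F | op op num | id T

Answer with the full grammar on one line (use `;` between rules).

E -> num E'; T -> op T' | num T''; F -> E | id T | op op F'; E' -> ε | id F; T' -> num | op E; T'' -> num | ε; F' -> ε | F | num

E has alternatives sharing prefix 'num': factor to E → num E' with E' → ε | id F.
T has alternatives sharing prefix 'op': factor to T → op T' with T' → num | op E.
T has alternatives sharing prefix 'num': factor to T → num T'' with T'' → num | ε.
F has alternatives sharing prefix 'op op': factor to F → op op F' with F' → ε | F | num.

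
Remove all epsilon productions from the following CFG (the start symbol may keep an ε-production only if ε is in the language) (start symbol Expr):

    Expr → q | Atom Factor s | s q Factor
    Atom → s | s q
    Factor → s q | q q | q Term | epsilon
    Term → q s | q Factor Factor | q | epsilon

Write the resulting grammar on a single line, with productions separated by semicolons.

The nullable symbols are {Factor, Term}.
ε ∉ L(G), so no ε-production is kept.
Add the nullable-subset variants: Expr → Atom Factor s gives Atom Factor s | Atom s. Expr → s q Factor gives s q Factor | s q. Factor → q Term gives q Term | q. Term → q Factor Factor gives q Factor Factor | q Factor | q.

Expr → q | Atom Factor s | Atom s | s q Factor | s q; Atom → s | s q; Factor → s q | q q | q Term | q; Term → q s | q Factor Factor | q Factor | q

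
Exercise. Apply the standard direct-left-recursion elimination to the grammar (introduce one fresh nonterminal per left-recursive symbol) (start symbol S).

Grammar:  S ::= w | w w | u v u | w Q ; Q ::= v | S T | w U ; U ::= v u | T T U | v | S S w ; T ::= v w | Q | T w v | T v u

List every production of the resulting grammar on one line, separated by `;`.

Directly left-recursive nonterminal: T.
For T: α = {w v, v u}, β = {v w, Q}. Rewrite as T → β T' and T' → α T' | ε.

S ::= w | w w | u v u | w Q; Q ::= v | S T | w U; U ::= v u | T T U | v | S S w; T ::= v w T' | Q T'; T' ::= w v T' | v u T' | ε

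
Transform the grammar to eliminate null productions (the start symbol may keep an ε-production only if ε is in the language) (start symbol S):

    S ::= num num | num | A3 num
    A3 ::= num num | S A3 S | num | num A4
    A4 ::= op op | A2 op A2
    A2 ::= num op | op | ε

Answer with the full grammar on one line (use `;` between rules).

Nullable nonterminals: {A2}.
ε ∉ L(G), so no ε-production is kept.
For each production, add variants omitting each subset of nullable occurrences: A4 → A2 op A2 gives A2 op A2 | A2 op | op A2 | op.

S ::= num num | num | A3 num; A3 ::= num num | S A3 S | num | num A4; A4 ::= op op | A2 op A2 | A2 op | op A2 | op; A2 ::= num op | op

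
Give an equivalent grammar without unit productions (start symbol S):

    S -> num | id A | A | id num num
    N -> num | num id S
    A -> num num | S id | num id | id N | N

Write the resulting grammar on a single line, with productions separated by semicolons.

S -> num | id A | id num num | num id S | num num | S id | num id | id N; N -> num | num id S; A -> num | num id S | num num | S id | num id | id N

Unit pairs: A ⇒* {N}; S ⇒* {A, N}.
Replace each nonterminal's rules with the union of the non-unit rules of every nonterminal it unit-derives.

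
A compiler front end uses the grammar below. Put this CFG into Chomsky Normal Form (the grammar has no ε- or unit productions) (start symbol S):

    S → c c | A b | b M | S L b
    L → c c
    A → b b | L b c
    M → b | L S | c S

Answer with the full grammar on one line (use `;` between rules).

Introduce a nonterminal for each terminal appearing in a rule of length ≥ 2: X1 → c, X2 → b.
Binarize each right-hand side of length ≥ 3 by chaining fresh nonterminals (Y1, Y2, …): affected rules were S → S L X2; A → L X2 X1.

S → X1 X1 | A X2 | X2 M | S Y1; L → X1 X1; A → X2 X2 | L Y2; M → b | L S | X1 S; X1 → c; X2 → b; Y1 → L X2; Y2 → X2 X1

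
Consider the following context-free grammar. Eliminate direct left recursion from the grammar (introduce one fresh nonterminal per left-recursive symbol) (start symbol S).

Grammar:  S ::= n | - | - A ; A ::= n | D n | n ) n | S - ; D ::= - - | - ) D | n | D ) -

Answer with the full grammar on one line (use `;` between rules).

S ::= n | - | - A; A ::= n | D n | n ) n | S -; D ::= - - D' | - ) D D' | n D'; D' ::= ) - D' | ε

Directly left-recursive nonterminal: D.
For D: α = {) -}, β = {- -, - ) D, n}. Rewrite as D → β D' and D' → α D' | ε.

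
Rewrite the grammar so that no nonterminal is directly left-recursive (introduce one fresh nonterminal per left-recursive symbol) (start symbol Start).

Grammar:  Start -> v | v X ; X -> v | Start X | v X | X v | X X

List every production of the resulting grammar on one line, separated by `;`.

Start -> v | v X; X -> v X1 | Start X X1 | v X X1; X1 -> v X1 | X X1 | eps

Left recursion appears on X.
For X: α = {v, X}, β = {v, Start X, v X}. Rewrite as X → β X1 and X1 → α X1 | ε.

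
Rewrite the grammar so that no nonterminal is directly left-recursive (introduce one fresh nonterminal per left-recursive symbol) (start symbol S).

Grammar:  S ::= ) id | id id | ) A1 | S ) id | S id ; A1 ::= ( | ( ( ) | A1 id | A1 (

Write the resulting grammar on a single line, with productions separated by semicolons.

Left recursion appears on S, A1.
For S: α = {) id, id}, β = {) id, id id, ) A1}. Rewrite as S → β S' and S' → α S' | ε.
For A1: α = {id, (}, β = {(, ( ( )}. Rewrite as A1 → β A1' and A1' → α A1' | ε.

S ::= ) id S' | id id S' | ) A1 S'; A1 ::= ( A1' | ( ( ) A1'; S' ::= ) id S' | id S' | eps; A1' ::= id A1' | ( A1' | eps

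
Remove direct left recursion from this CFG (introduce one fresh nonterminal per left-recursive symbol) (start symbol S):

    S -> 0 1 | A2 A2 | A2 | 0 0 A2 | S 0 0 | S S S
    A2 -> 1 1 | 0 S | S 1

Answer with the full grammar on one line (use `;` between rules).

S -> 0 1 S' | A2 A2 S' | A2 S' | 0 0 A2 S'; A2 -> 1 1 | 0 S | S 1; S' -> 0 0 S' | S S S' | eps

Directly left-recursive nonterminal: S.
For S: α = {0 0, S S}, β = {0 1, A2 A2, A2, 0 0 A2}. Rewrite as S → β S' and S' → α S' | ε.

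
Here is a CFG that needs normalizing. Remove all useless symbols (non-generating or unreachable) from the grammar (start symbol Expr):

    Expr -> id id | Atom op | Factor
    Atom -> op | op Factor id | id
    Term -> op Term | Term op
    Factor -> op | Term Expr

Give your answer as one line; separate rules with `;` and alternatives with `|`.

Expr -> id id | Atom op | Factor; Atom -> op | op Factor id | id; Factor -> op

Generating nonterminals: {Atom, Expr, Factor}.
Reachable from Expr after that: {Atom, Expr, Factor}.
Removed useless symbols: {Term} and every production mentioning them.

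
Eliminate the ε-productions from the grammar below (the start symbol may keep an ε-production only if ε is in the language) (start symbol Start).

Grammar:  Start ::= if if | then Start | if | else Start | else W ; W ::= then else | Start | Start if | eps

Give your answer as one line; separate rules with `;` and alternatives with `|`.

Start ::= if if | then Start | if | else Start | else W | else; W ::= then else | Start | Start if

Nullable set = {W}.
ε ∉ L(G), so no ε-production is kept.
For each production, add variants omitting each subset of nullable occurrences: Start → else W gives else W | else.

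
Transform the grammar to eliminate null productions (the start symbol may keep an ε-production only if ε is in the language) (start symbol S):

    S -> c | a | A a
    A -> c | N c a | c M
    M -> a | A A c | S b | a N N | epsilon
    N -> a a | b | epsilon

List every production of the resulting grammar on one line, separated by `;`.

S -> c | a | A a; A -> c | N c a | c a | c M; M -> a | A A c | S b | a N N | a N; N -> a a | b

The nullable symbols are {M, N}.
ε ∉ L(G), so no ε-production is kept.
Expand every rule over subsets of its nullable positions: A → N c a gives N c a | c a. M → a N N gives a N N | a N.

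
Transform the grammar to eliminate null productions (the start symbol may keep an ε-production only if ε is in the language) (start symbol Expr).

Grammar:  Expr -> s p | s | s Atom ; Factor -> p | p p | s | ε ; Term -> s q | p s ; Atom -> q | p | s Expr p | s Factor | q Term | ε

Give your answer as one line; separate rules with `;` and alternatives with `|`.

Nullable nonterminals: {Atom, Factor}.
ε ∉ L(G), so no ε-production is kept.
Add the nullable-subset variants: Atom → s Factor gives s Factor | s.

Expr -> s p | s | s Atom; Factor -> p | p p | s; Term -> s q | p s; Atom -> q | p | s Expr p | s Factor | s | q Term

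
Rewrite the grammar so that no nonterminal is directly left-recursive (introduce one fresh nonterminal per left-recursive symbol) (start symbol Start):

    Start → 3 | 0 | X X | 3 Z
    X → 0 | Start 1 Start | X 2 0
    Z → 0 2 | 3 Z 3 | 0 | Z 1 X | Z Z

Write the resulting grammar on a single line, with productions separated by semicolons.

Start → 3 | 0 | X X | 3 Z; X → 0 X1 | Start 1 Start X1; Z → 0 2 Z1 | 3 Z 3 Z1 | 0 Z1; X1 → 2 0 X1 | epsilon; Z1 → 1 X Z1 | Z Z1 | epsilon

Left recursion appears on X, Z.
For X: α = {2 0}, β = {0, Start 1 Start}. Rewrite as X → β X1 and X1 → α X1 | ε.
For Z: α = {1 X, Z}, β = {0 2, 3 Z 3, 0}. Rewrite as Z → β Z1 and Z1 → α Z1 | ε.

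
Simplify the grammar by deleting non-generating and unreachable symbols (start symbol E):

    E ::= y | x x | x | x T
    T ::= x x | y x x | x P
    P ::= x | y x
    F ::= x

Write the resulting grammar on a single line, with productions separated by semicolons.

Generating nonterminals: {E, F, P, T}.
Reachable from E after that: {E, P, T}.
Removed useless symbols: {F} and every production mentioning them.

E ::= y | x x | x | x T; T ::= x x | y x x | x P; P ::= x | y x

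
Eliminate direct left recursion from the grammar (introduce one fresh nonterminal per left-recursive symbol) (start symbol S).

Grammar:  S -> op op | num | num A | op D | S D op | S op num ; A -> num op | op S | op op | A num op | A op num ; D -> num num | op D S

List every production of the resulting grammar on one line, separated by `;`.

S -> op op S' | num S' | num A S' | op D S'; A -> num op A' | op S A' | op op A'; D -> num num | op D S; S' -> D op S' | op num S' | ε; A' -> num op A' | op num A' | ε

Directly left-recursive nonterminals: S, A.
For S: α = {D op, op num}, β = {op op, num, num A, op D}. Rewrite as S → β S' and S' → α S' | ε.
For A: α = {num op, op num}, β = {num op, op S, op op}. Rewrite as A → β A' and A' → α A' | ε.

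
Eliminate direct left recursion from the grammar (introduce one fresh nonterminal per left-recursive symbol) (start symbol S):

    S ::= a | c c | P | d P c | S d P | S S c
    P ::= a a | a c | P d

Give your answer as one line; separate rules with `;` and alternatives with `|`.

S ::= a S' | c c S' | P S' | d P c S'; P ::= a a P' | a c P'; S' ::= d P S' | S c S' | ε; P' ::= d P' | ε

Left recursion appears on S, P.
For S: α = {d P, S c}, β = {a, c c, P, d P c}. Rewrite as S → β S' and S' → α S' | ε.
For P: α = {d}, β = {a a, a c}. Rewrite as P → β P' and P' → α P' | ε.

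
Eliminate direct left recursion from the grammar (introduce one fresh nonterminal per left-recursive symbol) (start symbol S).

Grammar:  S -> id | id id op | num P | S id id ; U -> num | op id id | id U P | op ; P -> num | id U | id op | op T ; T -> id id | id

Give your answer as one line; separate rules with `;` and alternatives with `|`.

Left recursion appears on S.
For S: α = {id id}, β = {id, id id op, num P}. Rewrite as S → β S' and S' → α S' | ε.

S -> id S' | id id op S' | num P S'; U -> num | op id id | id U P | op; P -> num | id U | id op | op T; T -> id id | id; S' -> id id S' | ε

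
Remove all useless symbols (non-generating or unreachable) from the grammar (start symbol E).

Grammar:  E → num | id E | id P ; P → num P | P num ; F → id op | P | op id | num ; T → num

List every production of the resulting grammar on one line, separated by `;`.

Generating nonterminals: {E, F, T}.
Reachable from E after that: {E}.
Removed useless symbols: {F, P, T} and every production mentioning them.

E → num | id E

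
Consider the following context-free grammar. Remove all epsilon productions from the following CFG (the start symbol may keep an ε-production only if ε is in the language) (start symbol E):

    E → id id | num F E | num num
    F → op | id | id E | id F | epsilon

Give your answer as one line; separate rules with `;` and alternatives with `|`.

The nullable symbols are {F}.
ε ∉ L(G), so no ε-production is kept.
For each production, add variants omitting each subset of nullable occurrences: E → num F E gives num F E | num E.

E → id id | num F E | num E | num num; F → op | id | id E | id F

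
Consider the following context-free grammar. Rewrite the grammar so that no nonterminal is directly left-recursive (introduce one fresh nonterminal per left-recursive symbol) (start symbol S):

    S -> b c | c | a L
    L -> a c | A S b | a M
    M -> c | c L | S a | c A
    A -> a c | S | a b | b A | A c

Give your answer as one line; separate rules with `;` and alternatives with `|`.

A is directly left-recursive.
For A: α = {c}, β = {a c, S, a b, b A}. Rewrite as A → β A' and A' → α A' | ε.

S -> b c | c | a L; L -> a c | A S b | a M; M -> c | c L | S a | c A; A -> a c A' | S A' | a b A' | b A A'; A' -> c A' | ε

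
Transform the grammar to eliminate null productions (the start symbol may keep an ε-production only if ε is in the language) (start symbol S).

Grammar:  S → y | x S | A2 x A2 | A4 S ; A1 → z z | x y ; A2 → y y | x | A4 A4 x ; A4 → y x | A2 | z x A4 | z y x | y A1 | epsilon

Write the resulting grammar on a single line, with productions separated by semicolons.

S → y | x S | A2 x A2 | A4 S; A1 → z z | x y; A2 → y y | x | A4 A4 x | A4 x; A4 → y x | A2 | z x A4 | z x | z y x | y A1

Nullable set = {A4}.
ε ∉ L(G), so no ε-production is kept.
Expand every rule over subsets of its nullable positions: A2 → A4 A4 x gives A4 A4 x | A4 x. A4 → z x A4 gives z x A4 | z x.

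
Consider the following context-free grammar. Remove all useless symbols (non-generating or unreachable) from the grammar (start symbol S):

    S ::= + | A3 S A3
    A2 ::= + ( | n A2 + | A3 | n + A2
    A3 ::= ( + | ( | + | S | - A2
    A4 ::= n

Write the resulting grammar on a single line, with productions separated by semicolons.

S ::= + | A3 S A3; A2 ::= + ( | n A2 + | A3 | n + A2; A3 ::= ( + | ( | + | S | - A2

Generating nonterminals: {A2, A3, A4, S}.
Reachable from S after that: {A2, A3, S}.
Removed useless symbols: {A4} and every production mentioning them.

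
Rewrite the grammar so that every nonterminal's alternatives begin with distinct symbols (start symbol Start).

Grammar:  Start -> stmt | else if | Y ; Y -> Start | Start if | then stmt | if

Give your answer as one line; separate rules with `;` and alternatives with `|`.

Start -> stmt | else if | Y; Y -> then stmt | if | Start Y1; Y1 -> epsilon | if

Y has alternatives sharing prefix 'Start': factor to Y → Start Y1 with Y1 → ε | if.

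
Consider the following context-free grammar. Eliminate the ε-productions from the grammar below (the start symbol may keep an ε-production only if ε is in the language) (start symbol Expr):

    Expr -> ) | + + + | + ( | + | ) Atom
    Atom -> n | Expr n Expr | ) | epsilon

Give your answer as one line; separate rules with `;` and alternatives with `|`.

Nullable set = {Atom}.
ε ∉ L(G), so no ε-production is kept.

Expr -> ) | + + + | + ( | + | ) Atom; Atom -> n | Expr n Expr | )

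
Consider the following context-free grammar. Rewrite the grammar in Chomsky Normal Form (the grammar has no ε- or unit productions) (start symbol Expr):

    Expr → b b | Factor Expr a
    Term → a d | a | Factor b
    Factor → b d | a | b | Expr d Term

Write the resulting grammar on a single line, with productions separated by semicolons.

Introduce a nonterminal for each terminal appearing in a rule of length ≥ 2: X1 → b, X2 → a, X3 → d.
Binarize each right-hand side of length ≥ 3 by chaining fresh nonterminals (Y1, Y2, …): affected rules were Expr → Factor Expr X2; Factor → Expr X3 Term.

Expr → X1 X1 | Factor Y1; Term → X2 X3 | a | Factor X1; Factor → X1 X3 | a | b | Expr Y2; X1 → b; X2 → a; X3 → d; Y1 → Expr X2; Y2 → X3 Term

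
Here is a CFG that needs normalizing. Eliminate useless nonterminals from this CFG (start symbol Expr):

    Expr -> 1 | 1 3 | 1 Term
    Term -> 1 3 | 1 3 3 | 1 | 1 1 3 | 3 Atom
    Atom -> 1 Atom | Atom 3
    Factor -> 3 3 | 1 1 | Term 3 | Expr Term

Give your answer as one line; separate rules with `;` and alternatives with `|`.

Generating nonterminals: {Expr, Factor, Term}.
Reachable from Expr after that: {Expr, Term}.
Removed useless symbols: {Atom, Factor} and every production mentioning them.

Expr -> 1 | 1 3 | 1 Term; Term -> 1 3 | 1 3 3 | 1 | 1 1 3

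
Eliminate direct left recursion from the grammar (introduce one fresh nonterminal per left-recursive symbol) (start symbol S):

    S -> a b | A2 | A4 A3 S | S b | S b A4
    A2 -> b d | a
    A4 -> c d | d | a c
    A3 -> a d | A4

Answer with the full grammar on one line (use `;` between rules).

S -> a b S' | A2 S' | A4 A3 S S'; A2 -> b d | a; A4 -> c d | d | a c; A3 -> a d | A4; S' -> b S' | b A4 S' | ε

Left recursion appears on S.
For S: α = {b, b A4}, β = {a b, A2, A4 A3 S}. Rewrite as S → β S' and S' → α S' | ε.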